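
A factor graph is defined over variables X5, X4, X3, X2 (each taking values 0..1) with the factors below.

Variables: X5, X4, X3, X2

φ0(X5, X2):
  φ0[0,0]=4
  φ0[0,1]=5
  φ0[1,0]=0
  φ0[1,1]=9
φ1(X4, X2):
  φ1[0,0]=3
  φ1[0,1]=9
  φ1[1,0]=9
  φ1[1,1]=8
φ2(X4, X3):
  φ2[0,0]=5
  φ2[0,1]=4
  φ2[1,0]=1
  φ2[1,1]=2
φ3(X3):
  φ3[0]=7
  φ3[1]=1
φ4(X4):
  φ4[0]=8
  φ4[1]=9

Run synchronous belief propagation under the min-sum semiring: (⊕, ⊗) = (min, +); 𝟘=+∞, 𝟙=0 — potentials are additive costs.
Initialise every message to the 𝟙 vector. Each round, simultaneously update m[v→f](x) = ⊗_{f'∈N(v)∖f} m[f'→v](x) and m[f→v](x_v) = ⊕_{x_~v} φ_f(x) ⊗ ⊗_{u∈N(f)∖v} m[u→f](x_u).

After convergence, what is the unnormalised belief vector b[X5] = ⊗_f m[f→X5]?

init: all messages = 𝟙 over 2 values
r1 m[φ0→X5] = [4, 0]
r1 m[φ0→X2] = [0, 5]
r1 m[φ1→X4] = [3, 8]
r1 m[φ1→X2] = [3, 8]
r1 m[φ2→X4] = [4, 1]
r1 m[φ2→X3] = [1, 2]
r1 m[φ3→X3] = [7, 1]
r1 m[φ4→X4] = [8, 9]
r1 m[X5→φ0] = [0, 0]
r1 m[X4→φ1] = [0, 0]
r1 m[X4→φ2] = [0, 0]
r1 m[X4→φ4] = [0, 0]
r1 m[X3→φ2] = [0, 0]
r1 m[X3→φ3] = [0, 0]
r1 m[X2→φ0] = [0, 0]
r1 m[X2→φ1] = [0, 0]
r2 m[φ0→X5] = [4, 0]
r2 m[φ0→X2] = [0, 5]
r2 m[φ1→X4] = [3, 8]
r2 m[φ1→X2] = [3, 8]
r2 m[φ2→X4] = [4, 1]
r2 m[φ2→X3] = [1, 2]
r2 m[φ3→X3] = [7, 1]
r2 m[φ4→X4] = [8, 9]
r2 m[X5→φ0] = [0, 0]
r2 m[X4→φ1] = [12, 10]
r2 m[X4→φ2] = [11, 17]
r2 m[X4→φ4] = [7, 9]
r2 m[X3→φ2] = [7, 1]
r2 m[X3→φ3] = [1, 2]
r2 m[X2→φ0] = [3, 8]
r2 m[X2→φ1] = [0, 5]
r3 m[φ0→X5] = [7, 3]
r3 m[φ0→X2] = [0, 5]
r3 m[φ1→X4] = [3, 9]
r3 m[φ1→X2] = [15, 18]
r3 m[φ2→X4] = [5, 3]
r3 m[φ2→X3] = [16, 15]
r3 m[φ3→X3] = [7, 1]
r3 m[φ4→X4] = [8, 9]
r3 m[X5→φ0] = [0, 0]
r3 m[X4→φ1] = [12, 10]
r3 m[X4→φ2] = [11, 17]
r3 m[X4→φ4] = [7, 9]
r3 m[X3→φ2] = [7, 1]
r3 m[X3→φ3] = [1, 2]
r3 m[X2→φ0] = [3, 8]
r3 m[X2→φ1] = [0, 5]
r4 m[φ0→X5] = [7, 3]
r4 m[φ0→X2] = [0, 5]
r4 m[φ1→X4] = [3, 9]
r4 m[φ1→X2] = [15, 18]
r4 m[φ2→X4] = [5, 3]
r4 m[φ2→X3] = [16, 15]
r4 m[φ3→X3] = [7, 1]
r4 m[φ4→X4] = [8, 9]
r4 m[X5→φ0] = [0, 0]
r4 m[X4→φ1] = [13, 12]
r4 m[X4→φ2] = [11, 18]
r4 m[X4→φ4] = [8, 12]
r4 m[X3→φ2] = [7, 1]
r4 m[X3→φ3] = [16, 15]
r4 m[X2→φ0] = [15, 18]
r4 m[X2→φ1] = [0, 5]
r5 m[φ0→X5] = [19, 15]
r5 m[φ0→X2] = [0, 5]
r5 m[φ1→X4] = [3, 9]
r5 m[φ1→X2] = [16, 20]
r5 m[φ2→X4] = [5, 3]
r5 m[φ2→X3] = [16, 15]
r5 m[φ3→X3] = [7, 1]
r5 m[φ4→X4] = [8, 9]
r5 m[X5→φ0] = [0, 0]
r5 m[X4→φ1] = [13, 12]
r5 m[X4→φ2] = [11, 18]
r5 m[X4→φ4] = [8, 12]
r5 m[X3→φ2] = [7, 1]
r5 m[X3→φ3] = [16, 15]
r5 m[X2→φ0] = [15, 18]
r5 m[X2→φ1] = [0, 5]
r6 m[φ0→X5] = [19, 15]
r6 m[φ0→X2] = [0, 5]
r6 m[φ1→X4] = [3, 9]
r6 m[φ1→X2] = [16, 20]
r6 m[φ2→X4] = [5, 3]
r6 m[φ2→X3] = [16, 15]
r6 m[φ3→X3] = [7, 1]
r6 m[φ4→X4] = [8, 9]
r6 m[X5→φ0] = [0, 0]
r6 m[X4→φ1] = [13, 12]
r6 m[X4→φ2] = [11, 18]
r6 m[X4→φ4] = [8, 12]
r6 m[X3→φ2] = [7, 1]
r6 m[X3→φ3] = [16, 15]
r6 m[X2→φ0] = [16, 20]
r6 m[X2→φ1] = [0, 5]
r7 m[φ0→X5] = [20, 16]
r7 m[φ0→X2] = [0, 5]
r7 m[φ1→X4] = [3, 9]
r7 m[φ1→X2] = [16, 20]
r7 m[φ2→X4] = [5, 3]
r7 m[φ2→X3] = [16, 15]
r7 m[φ3→X3] = [7, 1]
r7 m[φ4→X4] = [8, 9]
r7 m[X5→φ0] = [0, 0]
r7 m[X4→φ1] = [13, 12]
r7 m[X4→φ2] = [11, 18]
r7 m[X4→φ4] = [8, 12]
r7 m[X3→φ2] = [7, 1]
r7 m[X3→φ3] = [16, 15]
r7 m[X2→φ0] = [16, 20]
r7 m[X2→φ1] = [0, 5]
r8 m[φ0→X5] = [20, 16]
r8 m[φ0→X2] = [0, 5]
r8 m[φ1→X4] = [3, 9]
r8 m[φ1→X2] = [16, 20]
r8 m[φ2→X4] = [5, 3]
r8 m[φ2→X3] = [16, 15]
r8 m[φ3→X3] = [7, 1]
r8 m[φ4→X4] = [8, 9]
r8 m[X5→φ0] = [0, 0]
r8 m[X4→φ1] = [13, 12]
r8 m[X4→φ2] = [11, 18]
r8 m[X4→φ4] = [8, 12]
r8 m[X3→φ2] = [7, 1]
r8 m[X3→φ3] = [16, 15]
r8 m[X2→φ0] = [16, 20]
r8 m[X2→φ1] = [0, 5]
fixed point reached at round 8
b[X5] = ⊗ incoming = [20, 16]

b[X5] = [20, 16]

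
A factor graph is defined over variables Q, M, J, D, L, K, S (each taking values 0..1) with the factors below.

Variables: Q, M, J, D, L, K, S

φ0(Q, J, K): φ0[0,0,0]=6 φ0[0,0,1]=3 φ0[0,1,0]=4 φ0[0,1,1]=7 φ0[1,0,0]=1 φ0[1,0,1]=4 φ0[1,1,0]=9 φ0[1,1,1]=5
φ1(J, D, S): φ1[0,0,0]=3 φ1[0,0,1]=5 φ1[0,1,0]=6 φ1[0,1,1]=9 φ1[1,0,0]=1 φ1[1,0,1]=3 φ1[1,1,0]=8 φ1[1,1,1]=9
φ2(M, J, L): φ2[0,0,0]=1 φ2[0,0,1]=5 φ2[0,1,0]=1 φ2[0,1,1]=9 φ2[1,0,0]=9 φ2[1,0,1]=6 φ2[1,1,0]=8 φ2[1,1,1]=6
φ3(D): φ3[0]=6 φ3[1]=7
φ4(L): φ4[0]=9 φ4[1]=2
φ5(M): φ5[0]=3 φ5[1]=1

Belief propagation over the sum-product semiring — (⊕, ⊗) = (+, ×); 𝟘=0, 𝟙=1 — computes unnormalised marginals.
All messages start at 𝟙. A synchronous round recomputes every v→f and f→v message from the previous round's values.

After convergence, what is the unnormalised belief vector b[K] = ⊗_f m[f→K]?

b[K] = [467385, 443790]

init: all messages = 𝟙 over 2 values
r1 m[φ0→Q] = [20, 19]
r1 m[φ0→J] = [14, 25]
r1 m[φ0→K] = [20, 19]
r1 m[φ1→J] = [23, 21]
r1 m[φ1→D] = [12, 32]
r1 m[φ1→S] = [18, 26]
r1 m[φ2→M] = [16, 29]
r1 m[φ2→J] = [21, 24]
r1 m[φ2→L] = [19, 26]
r1 m[φ3→D] = [6, 7]
r1 m[φ4→L] = [9, 2]
r1 m[φ5→M] = [3, 1]
r1 m[Q→φ0] = [1, 1]
r1 m[M→φ2] = [1, 1]
r1 m[M→φ5] = [1, 1]
r1 m[J→φ0] = [1, 1]
r1 m[J→φ1] = [1, 1]
r1 m[J→φ2] = [1, 1]
r1 m[D→φ1] = [1, 1]
r1 m[D→φ3] = [1, 1]
r1 m[L→φ2] = [1, 1]
r1 m[L→φ4] = [1, 1]
r1 m[K→φ0] = [1, 1]
r1 m[S→φ1] = [1, 1]
r2 m[φ0→Q] = [20, 19]
r2 m[φ0→J] = [14, 25]
r2 m[φ0→K] = [20, 19]
r2 m[φ1→J] = [23, 21]
r2 m[φ1→D] = [12, 32]
r2 m[φ1→S] = [18, 26]
r2 m[φ2→M] = [16, 29]
r2 m[φ2→J] = [21, 24]
r2 m[φ2→L] = [19, 26]
r2 m[φ3→D] = [6, 7]
r2 m[φ4→L] = [9, 2]
r2 m[φ5→M] = [3, 1]
r2 m[Q→φ0] = [1, 1]
r2 m[M→φ2] = [3, 1]
r2 m[M→φ5] = [16, 29]
r2 m[J→φ0] = [483, 504]
r2 m[J→φ1] = [294, 600]
r2 m[J→φ2] = [322, 525]
r2 m[D→φ1] = [6, 7]
r2 m[D→φ3] = [12, 32]
r2 m[L→φ2] = [9, 2]
r2 m[L→φ4] = [19, 26]
r2 m[K→φ0] = [1, 1]
r2 m[S→φ1] = [1, 1]
r3 m[φ0→Q] = [9891, 9471]
r3 m[φ0→J] = [14, 25]
r3 m[φ0→K] = [9933, 9429]
r3 m[φ1→J] = [153, 143]
r3 m[φ1→D] = [4752, 14610]
r3 m[φ1→S] = [54840, 75942]
r3 m[φ2→M] = [20293, 74046]
r3 m[φ2→J] = [150, 165]
r3 m[φ2→L] = [9639, 24087]
r3 m[φ3→D] = [6, 7]
r3 m[φ4→L] = [9, 2]
r3 m[φ5→M] = [3, 1]
r3 m[Q→φ0] = [1, 1]
r3 m[M→φ2] = [3, 1]
r3 m[M→φ5] = [16, 29]
r3 m[J→φ0] = [483, 504]
r3 m[J→φ1] = [294, 600]
r3 m[J→φ2] = [322, 525]
r3 m[D→φ1] = [6, 7]
r3 m[D→φ3] = [12, 32]
r3 m[L→φ2] = [9, 2]
r3 m[L→φ4] = [19, 26]
r3 m[K→φ0] = [1, 1]
r3 m[S→φ1] = [1, 1]
r4 m[φ0→Q] = [9891, 9471]
r4 m[φ0→J] = [14, 25]
r4 m[φ0→K] = [9933, 9429]
r4 m[φ1→J] = [153, 143]
r4 m[φ1→D] = [4752, 14610]
r4 m[φ1→S] = [54840, 75942]
r4 m[φ2→M] = [20293, 74046]
r4 m[φ2→J] = [150, 165]
r4 m[φ2→L] = [9639, 24087]
r4 m[φ3→D] = [6, 7]
r4 m[φ4→L] = [9, 2]
r4 m[φ5→M] = [3, 1]
r4 m[Q→φ0] = [1, 1]
r4 m[M→φ2] = [3, 1]
r4 m[M→φ5] = [20293, 74046]
r4 m[J→φ0] = [22950, 23595]
r4 m[J→φ1] = [2100, 4125]
r4 m[J→φ2] = [2142, 3575]
r4 m[D→φ1] = [6, 7]
r4 m[D→φ3] = [4752, 14610]
r4 m[L→φ2] = [9, 2]
r4 m[L→φ4] = [9639, 24087]
r4 m[K→φ0] = [1, 1]
r4 m[S→φ1] = [1, 1]
r5 m[φ0→Q] = [466095, 445080]
r5 m[φ0→J] = [14, 25]
r5 m[φ0→K] = [467385, 443790]
r5 m[φ1→J] = [153, 143]
r5 m[φ1→D] = [33300, 101625]
r5 m[φ1→S] = [381750, 529425]
r5 m[φ2→M] = [137223, 499506]
r5 m[φ2→J] = [150, 165]
r5 m[φ2→L] = [65029, 162957]
r5 m[φ3→D] = [6, 7]
r5 m[φ4→L] = [9, 2]
r5 m[φ5→M] = [3, 1]
r5 m[Q→φ0] = [1, 1]
r5 m[M→φ2] = [3, 1]
r5 m[M→φ5] = [20293, 74046]
r5 m[J→φ0] = [22950, 23595]
r5 m[J→φ1] = [2100, 4125]
r5 m[J→φ2] = [2142, 3575]
r5 m[D→φ1] = [6, 7]
r5 m[D→φ3] = [4752, 14610]
r5 m[L→φ2] = [9, 2]
r5 m[L→φ4] = [9639, 24087]
r5 m[K→φ0] = [1, 1]
r5 m[S→φ1] = [1, 1]
r6 m[φ0→Q] = [466095, 445080]
r6 m[φ0→J] = [14, 25]
r6 m[φ0→K] = [467385, 443790]
r6 m[φ1→J] = [153, 143]
r6 m[φ1→D] = [33300, 101625]
r6 m[φ1→S] = [381750, 529425]
r6 m[φ2→M] = [137223, 499506]
r6 m[φ2→J] = [150, 165]
r6 m[φ2→L] = [65029, 162957]
r6 m[φ3→D] = [6, 7]
r6 m[φ4→L] = [9, 2]
r6 m[φ5→M] = [3, 1]
r6 m[Q→φ0] = [1, 1]
r6 m[M→φ2] = [3, 1]
r6 m[M→φ5] = [137223, 499506]
r6 m[J→φ0] = [22950, 23595]
r6 m[J→φ1] = [2100, 4125]
r6 m[J→φ2] = [2142, 3575]
r6 m[D→φ1] = [6, 7]
r6 m[D→φ3] = [33300, 101625]
r6 m[L→φ2] = [9, 2]
r6 m[L→φ4] = [65029, 162957]
r6 m[K→φ0] = [1, 1]
r6 m[S→φ1] = [1, 1]
r7 m[φ0→Q] = [466095, 445080]
r7 m[φ0→J] = [14, 25]
r7 m[φ0→K] = [467385, 443790]
r7 m[φ1→J] = [153, 143]
r7 m[φ1→D] = [33300, 101625]
r7 m[φ1→S] = [381750, 529425]
r7 m[φ2→M] = [137223, 499506]
r7 m[φ2→J] = [150, 165]
r7 m[φ2→L] = [65029, 162957]
r7 m[φ3→D] = [6, 7]
r7 m[φ4→L] = [9, 2]
r7 m[φ5→M] = [3, 1]
r7 m[Q→φ0] = [1, 1]
r7 m[M→φ2] = [3, 1]
r7 m[M→φ5] = [137223, 499506]
r7 m[J→φ0] = [22950, 23595]
r7 m[J→φ1] = [2100, 4125]
r7 m[J→φ2] = [2142, 3575]
r7 m[D→φ1] = [6, 7]
r7 m[D→φ3] = [33300, 101625]
r7 m[L→φ2] = [9, 2]
r7 m[L→φ4] = [65029, 162957]
r7 m[K→φ0] = [1, 1]
r7 m[S→φ1] = [1, 1]
fixed point reached at round 7
b[K] = ⊗ incoming = [467385, 443790]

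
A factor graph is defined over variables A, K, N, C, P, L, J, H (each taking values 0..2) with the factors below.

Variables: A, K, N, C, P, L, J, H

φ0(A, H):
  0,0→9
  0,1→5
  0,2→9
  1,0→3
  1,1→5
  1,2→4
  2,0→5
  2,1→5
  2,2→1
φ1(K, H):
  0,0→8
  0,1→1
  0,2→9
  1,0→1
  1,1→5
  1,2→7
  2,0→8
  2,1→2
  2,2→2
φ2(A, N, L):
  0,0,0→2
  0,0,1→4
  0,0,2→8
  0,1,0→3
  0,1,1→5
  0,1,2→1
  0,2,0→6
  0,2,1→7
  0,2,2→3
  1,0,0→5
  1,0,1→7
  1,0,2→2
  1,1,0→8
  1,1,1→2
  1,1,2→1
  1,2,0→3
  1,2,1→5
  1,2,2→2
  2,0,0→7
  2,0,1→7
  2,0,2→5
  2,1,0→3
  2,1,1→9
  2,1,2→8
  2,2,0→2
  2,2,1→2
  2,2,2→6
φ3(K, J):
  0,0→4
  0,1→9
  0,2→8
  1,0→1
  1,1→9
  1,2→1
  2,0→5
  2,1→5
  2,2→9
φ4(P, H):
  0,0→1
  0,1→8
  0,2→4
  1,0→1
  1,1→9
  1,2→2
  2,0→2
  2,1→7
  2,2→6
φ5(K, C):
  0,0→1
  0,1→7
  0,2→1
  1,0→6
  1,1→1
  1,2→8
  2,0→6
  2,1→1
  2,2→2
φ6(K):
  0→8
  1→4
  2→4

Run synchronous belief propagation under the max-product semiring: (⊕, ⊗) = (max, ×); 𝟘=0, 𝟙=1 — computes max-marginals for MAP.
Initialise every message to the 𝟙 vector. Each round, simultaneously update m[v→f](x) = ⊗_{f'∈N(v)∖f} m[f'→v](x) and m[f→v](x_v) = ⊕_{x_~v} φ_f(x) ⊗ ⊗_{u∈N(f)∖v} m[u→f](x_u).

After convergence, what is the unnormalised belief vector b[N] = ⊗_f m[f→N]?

b[N] = [1959552, 1224720, 1714608]

init: all messages = 𝟙 over 3 values
r1 m[φ0→A] = [9, 5, 5]
r1 m[φ0→H] = [9, 5, 9]
r1 m[φ1→K] = [9, 7, 8]
r1 m[φ1→H] = [8, 5, 9]
r1 m[φ2→A] = [8, 8, 9]
r1 m[φ2→N] = [8, 9, 7]
r1 m[φ2→L] = [8, 9, 8]
r1 m[φ3→K] = [9, 9, 9]
r1 m[φ3→J] = [5, 9, 9]
r1 m[φ4→P] = [8, 9, 7]
r1 m[φ4→H] = [2, 9, 6]
r1 m[φ5→K] = [7, 8, 6]
r1 m[φ5→C] = [6, 7, 8]
r1 m[φ6→K] = [8, 4, 4]
r1 m[A→φ0] = [1, 1, 1]
r1 m[A→φ2] = [1, 1, 1]
r1 m[K→φ1] = [1, 1, 1]
r1 m[K→φ3] = [1, 1, 1]
r1 m[K→φ5] = [1, 1, 1]
r1 m[K→φ6] = [1, 1, 1]
r1 m[N→φ2] = [1, 1, 1]
r1 m[C→φ5] = [1, 1, 1]
r1 m[P→φ4] = [1, 1, 1]
r1 m[L→φ2] = [1, 1, 1]
r1 m[J→φ3] = [1, 1, 1]
r1 m[H→φ0] = [1, 1, 1]
r1 m[H→φ1] = [1, 1, 1]
r1 m[H→φ4] = [1, 1, 1]
r2 m[φ0→A] = [9, 5, 5]
r2 m[φ0→H] = [9, 5, 9]
r2 m[φ1→K] = [9, 7, 8]
r2 m[φ1→H] = [8, 5, 9]
r2 m[φ2→A] = [8, 8, 9]
r2 m[φ2→N] = [8, 9, 7]
r2 m[φ2→L] = [8, 9, 8]
r2 m[φ3→K] = [9, 9, 9]
r2 m[φ3→J] = [5, 9, 9]
r2 m[φ4→P] = [8, 9, 7]
r2 m[φ4→H] = [2, 9, 6]
r2 m[φ5→K] = [7, 8, 6]
r2 m[φ5→C] = [6, 7, 8]
r2 m[φ6→K] = [8, 4, 4]
r2 m[A→φ0] = [8, 8, 9]
r2 m[A→φ2] = [9, 5, 5]
r2 m[K→φ1] = [504, 288, 216]
r2 m[K→φ3] = [504, 224, 192]
r2 m[K→φ5] = [648, 252, 288]
r2 m[K→φ6] = [567, 504, 432]
r2 m[N→φ2] = [1, 1, 1]
r2 m[C→φ5] = [1, 1, 1]
r2 m[P→φ4] = [1, 1, 1]
r2 m[L→φ2] = [1, 1, 1]
r2 m[J→φ3] = [1, 1, 1]
r2 m[H→φ0] = [16, 45, 54]
r2 m[H→φ1] = [18, 45, 54]
r2 m[H→φ4] = [72, 25, 81]
r3 m[φ0→A] = [486, 225, 225]
r3 m[φ0→H] = [72, 45, 72]
r3 m[φ1→K] = [486, 378, 144]
r3 m[φ1→H] = [4032, 1440, 4536]
r3 m[φ2→A] = [8, 8, 9]
r3 m[φ2→N] = [72, 45, 63]
r3 m[φ2→L] = [54, 63, 72]
r3 m[φ3→K] = [9, 9, 9]
r3 m[φ3→J] = [2016, 4536, 4032]
r3 m[φ4→P] = [324, 225, 486]
r3 m[φ4→H] = [2, 9, 6]
r3 m[φ5→K] = [7, 8, 6]
r3 m[φ5→C] = [1728, 4536, 2016]
r3 m[φ6→K] = [8, 4, 4]
r3 m[A→φ0] = [8, 8, 9]
r3 m[A→φ2] = [9, 5, 5]
r3 m[K→φ1] = [504, 288, 216]
r3 m[K→φ3] = [504, 224, 192]
r3 m[K→φ5] = [648, 252, 288]
r3 m[K→φ6] = [567, 504, 432]
r3 m[N→φ2] = [1, 1, 1]
r3 m[C→φ5] = [1, 1, 1]
r3 m[P→φ4] = [1, 1, 1]
r3 m[L→φ2] = [1, 1, 1]
r3 m[J→φ3] = [1, 1, 1]
r3 m[H→φ0] = [16, 45, 54]
r3 m[H→φ1] = [18, 45, 54]
r3 m[H→φ4] = [72, 25, 81]
r4 m[φ0→A] = [486, 225, 225]
r4 m[φ0→H] = [72, 45, 72]
r4 m[φ1→K] = [486, 378, 144]
r4 m[φ1→H] = [4032, 1440, 4536]
r4 m[φ2→A] = [8, 8, 9]
r4 m[φ2→N] = [72, 45, 63]
r4 m[φ2→L] = [54, 63, 72]
r4 m[φ3→K] = [9, 9, 9]
r4 m[φ3→J] = [2016, 4536, 4032]
r4 m[φ4→P] = [324, 225, 486]
r4 m[φ4→H] = [2, 9, 6]
r4 m[φ5→K] = [7, 8, 6]
r4 m[φ5→C] = [1728, 4536, 2016]
r4 m[φ6→K] = [8, 4, 4]
r4 m[A→φ0] = [8, 8, 9]
r4 m[A→φ2] = [486, 225, 225]
r4 m[K→φ1] = [504, 288, 216]
r4 m[K→φ3] = [27216, 12096, 3456]
r4 m[K→φ5] = [34992, 13608, 5184]
r4 m[K→φ6] = [30618, 27216, 7776]
r4 m[N→φ2] = [1, 1, 1]
r4 m[C→φ5] = [1, 1, 1]
r4 m[P→φ4] = [1, 1, 1]
r4 m[L→φ2] = [1, 1, 1]
r4 m[J→φ3] = [1, 1, 1]
r4 m[H→φ0] = [8064, 12960, 27216]
r4 m[H→φ1] = [144, 405, 432]
r4 m[H→φ4] = [290304, 64800, 326592]
r5 m[φ0→A] = [244944, 108864, 64800]
r5 m[φ0→H] = [72, 45, 72]
r5 m[φ1→K] = [3888, 3024, 1152]
r5 m[φ1→H] = [4032, 1440, 4536]
r5 m[φ2→A] = [8, 8, 9]
r5 m[φ2→N] = [3888, 2430, 3402]
r5 m[φ2→L] = [2916, 3402, 3888]
r5 m[φ3→K] = [9, 9, 9]
r5 m[φ3→J] = [108864, 244944, 217728]
r5 m[φ4→P] = [1306368, 653184, 1959552]
r5 m[φ4→H] = [2, 9, 6]
r5 m[φ5→K] = [7, 8, 6]
r5 m[φ5→C] = [81648, 244944, 108864]
r5 m[φ6→K] = [8, 4, 4]
r5 m[A→φ0] = [8, 8, 9]
r5 m[A→φ2] = [486, 225, 225]
r5 m[K→φ1] = [504, 288, 216]
r5 m[K→φ3] = [27216, 12096, 3456]
r5 m[K→φ5] = [34992, 13608, 5184]
r5 m[K→φ6] = [30618, 27216, 7776]
r5 m[N→φ2] = [1, 1, 1]
r5 m[C→φ5] = [1, 1, 1]
r5 m[P→φ4] = [1, 1, 1]
r5 m[L→φ2] = [1, 1, 1]
r5 m[J→φ3] = [1, 1, 1]
r5 m[H→φ0] = [8064, 12960, 27216]
r5 m[H→φ1] = [144, 405, 432]
r5 m[H→φ4] = [290304, 64800, 326592]
r6 m[φ0→A] = [244944, 108864, 64800]
r6 m[φ0→H] = [72, 45, 72]
r6 m[φ1→K] = [3888, 3024, 1152]
r6 m[φ1→H] = [4032, 1440, 4536]
r6 m[φ2→A] = [8, 8, 9]
r6 m[φ2→N] = [3888, 2430, 3402]
r6 m[φ2→L] = [2916, 3402, 3888]
r6 m[φ3→K] = [9, 9, 9]
r6 m[φ3→J] = [108864, 244944, 217728]
r6 m[φ4→P] = [1306368, 653184, 1959552]
r6 m[φ4→H] = [2, 9, 6]
r6 m[φ5→K] = [7, 8, 6]
r6 m[φ5→C] = [81648, 244944, 108864]
r6 m[φ6→K] = [8, 4, 4]
r6 m[A→φ0] = [8, 8, 9]
r6 m[A→φ2] = [244944, 108864, 64800]
r6 m[K→φ1] = [504, 288, 216]
r6 m[K→φ3] = [217728, 96768, 27648]
r6 m[K→φ5] = [279936, 108864, 41472]
r6 m[K→φ6] = [244944, 217728, 62208]
r6 m[N→φ2] = [1, 1, 1]
r6 m[C→φ5] = [1, 1, 1]
r6 m[P→φ4] = [1, 1, 1]
r6 m[L→φ2] = [1, 1, 1]
r6 m[J→φ3] = [1, 1, 1]
r6 m[H→φ0] = [8064, 12960, 27216]
r6 m[H→φ1] = [144, 405, 432]
r6 m[H→φ4] = [290304, 64800, 326592]
r7 m[φ0→A] = [244944, 108864, 64800]
r7 m[φ0→H] = [72, 45, 72]
r7 m[φ1→K] = [3888, 3024, 1152]
r7 m[φ1→H] = [4032, 1440, 4536]
r7 m[φ2→A] = [8, 8, 9]
r7 m[φ2→N] = [1959552, 1224720, 1714608]
r7 m[φ2→L] = [1469664, 1714608, 1959552]
r7 m[φ3→K] = [9, 9, 9]
r7 m[φ3→J] = [870912, 1959552, 1741824]
r7 m[φ4→P] = [1306368, 653184, 1959552]
r7 m[φ4→H] = [2, 9, 6]
r7 m[φ5→K] = [7, 8, 6]
r7 m[φ5→C] = [653184, 1959552, 870912]
r7 m[φ6→K] = [8, 4, 4]
r7 m[A→φ0] = [8, 8, 9]
r7 m[A→φ2] = [244944, 108864, 64800]
r7 m[K→φ1] = [504, 288, 216]
r7 m[K→φ3] = [217728, 96768, 27648]
r7 m[K→φ5] = [279936, 108864, 41472]
r7 m[K→φ6] = [244944, 217728, 62208]
r7 m[N→φ2] = [1, 1, 1]
r7 m[C→φ5] = [1, 1, 1]
r7 m[P→φ4] = [1, 1, 1]
r7 m[L→φ2] = [1, 1, 1]
r7 m[J→φ3] = [1, 1, 1]
r7 m[H→φ0] = [8064, 12960, 27216]
r7 m[H→φ1] = [144, 405, 432]
r7 m[H→φ4] = [290304, 64800, 326592]
r8 m[φ0→A] = [244944, 108864, 64800]
r8 m[φ0→H] = [72, 45, 72]
r8 m[φ1→K] = [3888, 3024, 1152]
r8 m[φ1→H] = [4032, 1440, 4536]
r8 m[φ2→A] = [8, 8, 9]
r8 m[φ2→N] = [1959552, 1224720, 1714608]
r8 m[φ2→L] = [1469664, 1714608, 1959552]
r8 m[φ3→K] = [9, 9, 9]
r8 m[φ3→J] = [870912, 1959552, 1741824]
r8 m[φ4→P] = [1306368, 653184, 1959552]
r8 m[φ4→H] = [2, 9, 6]
r8 m[φ5→K] = [7, 8, 6]
r8 m[φ5→C] = [653184, 1959552, 870912]
r8 m[φ6→K] = [8, 4, 4]
r8 m[A→φ0] = [8, 8, 9]
r8 m[A→φ2] = [244944, 108864, 64800]
r8 m[K→φ1] = [504, 288, 216]
r8 m[K→φ3] = [217728, 96768, 27648]
r8 m[K→φ5] = [279936, 108864, 41472]
r8 m[K→φ6] = [244944, 217728, 62208]
r8 m[N→φ2] = [1, 1, 1]
r8 m[C→φ5] = [1, 1, 1]
r8 m[P→φ4] = [1, 1, 1]
r8 m[L→φ2] = [1, 1, 1]
r8 m[J→φ3] = [1, 1, 1]
r8 m[H→φ0] = [8064, 12960, 27216]
r8 m[H→φ1] = [144, 405, 432]
r8 m[H→φ4] = [290304, 64800, 326592]
fixed point reached at round 8
b[N] = ⊗ incoming = [1959552, 1224720, 1714608]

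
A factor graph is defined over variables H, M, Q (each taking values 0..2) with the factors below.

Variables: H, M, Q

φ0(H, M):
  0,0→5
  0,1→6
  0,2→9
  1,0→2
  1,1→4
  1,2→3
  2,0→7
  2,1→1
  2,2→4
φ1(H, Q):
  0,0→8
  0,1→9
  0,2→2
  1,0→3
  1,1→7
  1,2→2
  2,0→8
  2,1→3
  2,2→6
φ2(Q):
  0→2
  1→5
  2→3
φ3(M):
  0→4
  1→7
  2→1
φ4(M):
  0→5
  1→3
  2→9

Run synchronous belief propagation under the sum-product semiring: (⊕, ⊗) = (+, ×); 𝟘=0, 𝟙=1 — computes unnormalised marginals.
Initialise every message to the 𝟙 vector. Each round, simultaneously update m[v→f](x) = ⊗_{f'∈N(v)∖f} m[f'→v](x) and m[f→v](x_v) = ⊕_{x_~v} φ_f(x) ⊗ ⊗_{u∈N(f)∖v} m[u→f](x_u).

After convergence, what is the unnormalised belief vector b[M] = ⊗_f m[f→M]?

init: all messages = 𝟙 over 3 values
r1 m[φ0→H] = [20, 9, 12]
r1 m[φ0→M] = [14, 11, 16]
r1 m[φ1→H] = [19, 12, 17]
r1 m[φ1→Q] = [19, 19, 10]
r1 m[φ2→Q] = [2, 5, 3]
r1 m[φ3→M] = [4, 7, 1]
r1 m[φ4→M] = [5, 3, 9]
r1 m[H→φ0] = [1, 1, 1]
r1 m[H→φ1] = [1, 1, 1]
r1 m[M→φ0] = [1, 1, 1]
r1 m[M→φ3] = [1, 1, 1]
r1 m[M→φ4] = [1, 1, 1]
r1 m[Q→φ1] = [1, 1, 1]
r1 m[Q→φ2] = [1, 1, 1]
r2 m[φ0→H] = [20, 9, 12]
r2 m[φ0→M] = [14, 11, 16]
r2 m[φ1→H] = [19, 12, 17]
r2 m[φ1→Q] = [19, 19, 10]
r2 m[φ2→Q] = [2, 5, 3]
r2 m[φ3→M] = [4, 7, 1]
r2 m[φ4→M] = [5, 3, 9]
r2 m[H→φ0] = [19, 12, 17]
r2 m[H→φ1] = [20, 9, 12]
r2 m[M→φ0] = [20, 21, 9]
r2 m[M→φ3] = [70, 33, 144]
r2 m[M→φ4] = [56, 77, 16]
r2 m[Q→φ1] = [2, 5, 3]
r2 m[Q→φ2] = [19, 19, 10]
r3 m[φ0→H] = [307, 151, 197]
r3 m[φ0→M] = [238, 179, 275]
r3 m[φ1→H] = [67, 47, 49]
r3 m[φ1→Q] = [283, 279, 130]
r3 m[φ2→Q] = [2, 5, 3]
r3 m[φ3→M] = [4, 7, 1]
r3 m[φ4→M] = [5, 3, 9]
r3 m[H→φ0] = [19, 12, 17]
r3 m[H→φ1] = [20, 9, 12]
r3 m[M→φ0] = [20, 21, 9]
r3 m[M→φ3] = [70, 33, 144]
r3 m[M→φ4] = [56, 77, 16]
r3 m[Q→φ1] = [2, 5, 3]
r3 m[Q→φ2] = [19, 19, 10]
r4 m[φ0→H] = [307, 151, 197]
r4 m[φ0→M] = [238, 179, 275]
r4 m[φ1→H] = [67, 47, 49]
r4 m[φ1→Q] = [283, 279, 130]
r4 m[φ2→Q] = [2, 5, 3]
r4 m[φ3→M] = [4, 7, 1]
r4 m[φ4→M] = [5, 3, 9]
r4 m[H→φ0] = [67, 47, 49]
r4 m[H→φ1] = [307, 151, 197]
r4 m[M→φ0] = [20, 21, 9]
r4 m[M→φ3] = [1190, 537, 2475]
r4 m[M→φ4] = [952, 1253, 275]
r4 m[Q→φ1] = [2, 5, 3]
r4 m[Q→φ2] = [283, 279, 130]
r5 m[φ0→H] = [307, 151, 197]
r5 m[φ0→M] = [772, 639, 940]
r5 m[φ1→H] = [67, 47, 49]
r5 m[φ1→Q] = [4485, 4411, 2098]
r5 m[φ2→Q] = [2, 5, 3]
r5 m[φ3→M] = [4, 7, 1]
r5 m[φ4→M] = [5, 3, 9]
r5 m[H→φ0] = [67, 47, 49]
r5 m[H→φ1] = [307, 151, 197]
r5 m[M→φ0] = [20, 21, 9]
r5 m[M→φ3] = [1190, 537, 2475]
r5 m[M→φ4] = [952, 1253, 275]
r5 m[Q→φ1] = [2, 5, 3]
r5 m[Q→φ2] = [283, 279, 130]
r6 m[φ0→H] = [307, 151, 197]
r6 m[φ0→M] = [772, 639, 940]
r6 m[φ1→H] = [67, 47, 49]
r6 m[φ1→Q] = [4485, 4411, 2098]
r6 m[φ2→Q] = [2, 5, 3]
r6 m[φ3→M] = [4, 7, 1]
r6 m[φ4→M] = [5, 3, 9]
r6 m[H→φ0] = [67, 47, 49]
r6 m[H→φ1] = [307, 151, 197]
r6 m[M→φ0] = [20, 21, 9]
r6 m[M→φ3] = [3860, 1917, 8460]
r6 m[M→φ4] = [3088, 4473, 940]
r6 m[Q→φ1] = [2, 5, 3]
r6 m[Q→φ2] = [4485, 4411, 2098]
r7 m[φ0→H] = [307, 151, 197]
r7 m[φ0→M] = [772, 639, 940]
r7 m[φ1→H] = [67, 47, 49]
r7 m[φ1→Q] = [4485, 4411, 2098]
r7 m[φ2→Q] = [2, 5, 3]
r7 m[φ3→M] = [4, 7, 1]
r7 m[φ4→M] = [5, 3, 9]
r7 m[H→φ0] = [67, 47, 49]
r7 m[H→φ1] = [307, 151, 197]
r7 m[M→φ0] = [20, 21, 9]
r7 m[M→φ3] = [3860, 1917, 8460]
r7 m[M→φ4] = [3088, 4473, 940]
r7 m[Q→φ1] = [2, 5, 3]
r7 m[Q→φ2] = [4485, 4411, 2098]
fixed point reached at round 7
b[M] = ⊗ incoming = [15440, 13419, 8460]

b[M] = [15440, 13419, 8460]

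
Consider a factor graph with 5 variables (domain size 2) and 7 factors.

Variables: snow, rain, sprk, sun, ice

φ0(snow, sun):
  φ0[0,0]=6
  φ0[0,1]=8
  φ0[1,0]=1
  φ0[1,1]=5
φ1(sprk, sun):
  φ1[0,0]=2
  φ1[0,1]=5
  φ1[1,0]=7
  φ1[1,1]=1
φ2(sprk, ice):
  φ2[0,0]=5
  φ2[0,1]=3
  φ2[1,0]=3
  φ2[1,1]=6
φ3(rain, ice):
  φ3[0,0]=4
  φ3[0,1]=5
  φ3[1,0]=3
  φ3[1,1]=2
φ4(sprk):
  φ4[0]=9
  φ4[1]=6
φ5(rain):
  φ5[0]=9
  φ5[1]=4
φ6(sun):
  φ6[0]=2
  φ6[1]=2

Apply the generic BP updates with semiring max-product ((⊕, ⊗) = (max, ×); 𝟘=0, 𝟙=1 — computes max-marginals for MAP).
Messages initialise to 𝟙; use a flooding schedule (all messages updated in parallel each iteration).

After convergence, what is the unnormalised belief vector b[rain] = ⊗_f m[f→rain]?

b[rain] = [136080, 43200]

init: all messages = 𝟙 over 2 values
r1 m[φ0→snow] = [8, 5]
r1 m[φ0→sun] = [6, 8]
r1 m[φ1→sprk] = [5, 7]
r1 m[φ1→sun] = [7, 5]
r1 m[φ2→sprk] = [5, 6]
r1 m[φ2→ice] = [5, 6]
r1 m[φ3→rain] = [5, 3]
r1 m[φ3→ice] = [4, 5]
r1 m[φ4→sprk] = [9, 6]
r1 m[φ5→rain] = [9, 4]
r1 m[φ6→sun] = [2, 2]
r1 m[snow→φ0] = [1, 1]
r1 m[rain→φ3] = [1, 1]
r1 m[rain→φ5] = [1, 1]
r1 m[sprk→φ1] = [1, 1]
r1 m[sprk→φ2] = [1, 1]
r1 m[sprk→φ4] = [1, 1]
r1 m[sun→φ0] = [1, 1]
r1 m[sun→φ1] = [1, 1]
r1 m[sun→φ6] = [1, 1]
r1 m[ice→φ2] = [1, 1]
r1 m[ice→φ3] = [1, 1]
r2 m[φ0→snow] = [8, 5]
r2 m[φ0→sun] = [6, 8]
r2 m[φ1→sprk] = [5, 7]
r2 m[φ1→sun] = [7, 5]
r2 m[φ2→sprk] = [5, 6]
r2 m[φ2→ice] = [5, 6]
r2 m[φ3→rain] = [5, 3]
r2 m[φ3→ice] = [4, 5]
r2 m[φ4→sprk] = [9, 6]
r2 m[φ5→rain] = [9, 4]
r2 m[φ6→sun] = [2, 2]
r2 m[snow→φ0] = [1, 1]
r2 m[rain→φ3] = [9, 4]
r2 m[rain→φ5] = [5, 3]
r2 m[sprk→φ1] = [45, 36]
r2 m[sprk→φ2] = [45, 42]
r2 m[sprk→φ4] = [25, 42]
r2 m[sun→φ0] = [14, 10]
r2 m[sun→φ1] = [12, 16]
r2 m[sun→φ6] = [42, 40]
r2 m[ice→φ2] = [4, 5]
r2 m[ice→φ3] = [5, 6]
r3 m[φ0→snow] = [84, 50]
r3 m[φ0→sun] = [6, 8]
r3 m[φ1→sprk] = [80, 84]
r3 m[φ1→sun] = [252, 225]
r3 m[φ2→sprk] = [20, 30]
r3 m[φ2→ice] = [225, 252]
r3 m[φ3→rain] = [30, 15]
r3 m[φ3→ice] = [36, 45]
r3 m[φ4→sprk] = [9, 6]
r3 m[φ5→rain] = [9, 4]
r3 m[φ6→sun] = [2, 2]
r3 m[snow→φ0] = [1, 1]
r3 m[rain→φ3] = [9, 4]
r3 m[rain→φ5] = [5, 3]
r3 m[sprk→φ1] = [45, 36]
r3 m[sprk→φ2] = [45, 42]
r3 m[sprk→φ4] = [25, 42]
r3 m[sun→φ0] = [14, 10]
r3 m[sun→φ1] = [12, 16]
r3 m[sun→φ6] = [42, 40]
r3 m[ice→φ2] = [4, 5]
r3 m[ice→φ3] = [5, 6]
r4 m[φ0→snow] = [84, 50]
r4 m[φ0→sun] = [6, 8]
r4 m[φ1→sprk] = [80, 84]
r4 m[φ1→sun] = [252, 225]
r4 m[φ2→sprk] = [20, 30]
r4 m[φ2→ice] = [225, 252]
r4 m[φ3→rain] = [30, 15]
r4 m[φ3→ice] = [36, 45]
r4 m[φ4→sprk] = [9, 6]
r4 m[φ5→rain] = [9, 4]
r4 m[φ6→sun] = [2, 2]
r4 m[snow→φ0] = [1, 1]
r4 m[rain→φ3] = [9, 4]
r4 m[rain→φ5] = [30, 15]
r4 m[sprk→φ1] = [180, 180]
r4 m[sprk→φ2] = [720, 504]
r4 m[sprk→φ4] = [1600, 2520]
r4 m[sun→φ0] = [504, 450]
r4 m[sun→φ1] = [12, 16]
r4 m[sun→φ6] = [1512, 1800]
r4 m[ice→φ2] = [36, 45]
r4 m[ice→φ3] = [225, 252]
r5 m[φ0→snow] = [3600, 2250]
r5 m[φ0→sun] = [6, 8]
r5 m[φ1→sprk] = [80, 84]
r5 m[φ1→sun] = [1260, 900]
r5 m[φ2→sprk] = [180, 270]
r5 m[φ2→ice] = [3600, 3024]
r5 m[φ3→rain] = [1260, 675]
r5 m[φ3→ice] = [36, 45]
r5 m[φ4→sprk] = [9, 6]
r5 m[φ5→rain] = [9, 4]
r5 m[φ6→sun] = [2, 2]
r5 m[snow→φ0] = [1, 1]
r5 m[rain→φ3] = [9, 4]
r5 m[rain→φ5] = [30, 15]
r5 m[sprk→φ1] = [180, 180]
r5 m[sprk→φ2] = [720, 504]
r5 m[sprk→φ4] = [1600, 2520]
r5 m[sun→φ0] = [504, 450]
r5 m[sun→φ1] = [12, 16]
r5 m[sun→φ6] = [1512, 1800]
r5 m[ice→φ2] = [36, 45]
r5 m[ice→φ3] = [225, 252]
r6 m[φ0→snow] = [3600, 2250]
r6 m[φ0→sun] = [6, 8]
r6 m[φ1→sprk] = [80, 84]
r6 m[φ1→sun] = [1260, 900]
r6 m[φ2→sprk] = [180, 270]
r6 m[φ2→ice] = [3600, 3024]
r6 m[φ3→rain] = [1260, 675]
r6 m[φ3→ice] = [36, 45]
r6 m[φ4→sprk] = [9, 6]
r6 m[φ5→rain] = [9, 4]
r6 m[φ6→sun] = [2, 2]
r6 m[snow→φ0] = [1, 1]
r6 m[rain→φ3] = [9, 4]
r6 m[rain→φ5] = [1260, 675]
r6 m[sprk→φ1] = [1620, 1620]
r6 m[sprk→φ2] = [720, 504]
r6 m[sprk→φ4] = [14400, 22680]
r6 m[sun→φ0] = [2520, 1800]
r6 m[sun→φ1] = [12, 16]
r6 m[sun→φ6] = [7560, 7200]
r6 m[ice→φ2] = [36, 45]
r6 m[ice→φ3] = [3600, 3024]
r7 m[φ0→snow] = [15120, 9000]
r7 m[φ0→sun] = [6, 8]
r7 m[φ1→sprk] = [80, 84]
r7 m[φ1→sun] = [11340, 8100]
r7 m[φ2→sprk] = [180, 270]
r7 m[φ2→ice] = [3600, 3024]
r7 m[φ3→rain] = [15120, 10800]
r7 m[φ3→ice] = [36, 45]
r7 m[φ4→sprk] = [9, 6]
r7 m[φ5→rain] = [9, 4]
r7 m[φ6→sun] = [2, 2]
r7 m[snow→φ0] = [1, 1]
r7 m[rain→φ3] = [9, 4]
r7 m[rain→φ5] = [1260, 675]
r7 m[sprk→φ1] = [1620, 1620]
r7 m[sprk→φ2] = [720, 504]
r7 m[sprk→φ4] = [14400, 22680]
r7 m[sun→φ0] = [2520, 1800]
r7 m[sun→φ1] = [12, 16]
r7 m[sun→φ6] = [7560, 7200]
r7 m[ice→φ2] = [36, 45]
r7 m[ice→φ3] = [3600, 3024]
r8 m[φ0→snow] = [15120, 9000]
r8 m[φ0→sun] = [6, 8]
r8 m[φ1→sprk] = [80, 84]
r8 m[φ1→sun] = [11340, 8100]
r8 m[φ2→sprk] = [180, 270]
r8 m[φ2→ice] = [3600, 3024]
r8 m[φ3→rain] = [15120, 10800]
r8 m[φ3→ice] = [36, 45]
r8 m[φ4→sprk] = [9, 6]
r8 m[φ5→rain] = [9, 4]
r8 m[φ6→sun] = [2, 2]
r8 m[snow→φ0] = [1, 1]
r8 m[rain→φ3] = [9, 4]
r8 m[rain→φ5] = [15120, 10800]
r8 m[sprk→φ1] = [1620, 1620]
r8 m[sprk→φ2] = [720, 504]
r8 m[sprk→φ4] = [14400, 22680]
r8 m[sun→φ0] = [22680, 16200]
r8 m[sun→φ1] = [12, 16]
r8 m[sun→φ6] = [68040, 64800]
r8 m[ice→φ2] = [36, 45]
r8 m[ice→φ3] = [3600, 3024]
r9 m[φ0→snow] = [136080, 81000]
r9 m[φ0→sun] = [6, 8]
r9 m[φ1→sprk] = [80, 84]
r9 m[φ1→sun] = [11340, 8100]
r9 m[φ2→sprk] = [180, 270]
r9 m[φ2→ice] = [3600, 3024]
r9 m[φ3→rain] = [15120, 10800]
r9 m[φ3→ice] = [36, 45]
r9 m[φ4→sprk] = [9, 6]
r9 m[φ5→rain] = [9, 4]
r9 m[φ6→sun] = [2, 2]
r9 m[snow→φ0] = [1, 1]
r9 m[rain→φ3] = [9, 4]
r9 m[rain→φ5] = [15120, 10800]
r9 m[sprk→φ1] = [1620, 1620]
r9 m[sprk→φ2] = [720, 504]
r9 m[sprk→φ4] = [14400, 22680]
r9 m[sun→φ0] = [22680, 16200]
r9 m[sun→φ1] = [12, 16]
r9 m[sun→φ6] = [68040, 64800]
r9 m[ice→φ2] = [36, 45]
r9 m[ice→φ3] = [3600, 3024]
r10 m[φ0→snow] = [136080, 81000]
r10 m[φ0→sun] = [6, 8]
r10 m[φ1→sprk] = [80, 84]
r10 m[φ1→sun] = [11340, 8100]
r10 m[φ2→sprk] = [180, 270]
r10 m[φ2→ice] = [3600, 3024]
r10 m[φ3→rain] = [15120, 10800]
r10 m[φ3→ice] = [36, 45]
r10 m[φ4→sprk] = [9, 6]
r10 m[φ5→rain] = [9, 4]
r10 m[φ6→sun] = [2, 2]
r10 m[snow→φ0] = [1, 1]
r10 m[rain→φ3] = [9, 4]
r10 m[rain→φ5] = [15120, 10800]
r10 m[sprk→φ1] = [1620, 1620]
r10 m[sprk→φ2] = [720, 504]
r10 m[sprk→φ4] = [14400, 22680]
r10 m[sun→φ0] = [22680, 16200]
r10 m[sun→φ1] = [12, 16]
r10 m[sun→φ6] = [68040, 64800]
r10 m[ice→φ2] = [36, 45]
r10 m[ice→φ3] = [3600, 3024]
fixed point reached at round 10
b[rain] = ⊗ incoming = [136080, 43200]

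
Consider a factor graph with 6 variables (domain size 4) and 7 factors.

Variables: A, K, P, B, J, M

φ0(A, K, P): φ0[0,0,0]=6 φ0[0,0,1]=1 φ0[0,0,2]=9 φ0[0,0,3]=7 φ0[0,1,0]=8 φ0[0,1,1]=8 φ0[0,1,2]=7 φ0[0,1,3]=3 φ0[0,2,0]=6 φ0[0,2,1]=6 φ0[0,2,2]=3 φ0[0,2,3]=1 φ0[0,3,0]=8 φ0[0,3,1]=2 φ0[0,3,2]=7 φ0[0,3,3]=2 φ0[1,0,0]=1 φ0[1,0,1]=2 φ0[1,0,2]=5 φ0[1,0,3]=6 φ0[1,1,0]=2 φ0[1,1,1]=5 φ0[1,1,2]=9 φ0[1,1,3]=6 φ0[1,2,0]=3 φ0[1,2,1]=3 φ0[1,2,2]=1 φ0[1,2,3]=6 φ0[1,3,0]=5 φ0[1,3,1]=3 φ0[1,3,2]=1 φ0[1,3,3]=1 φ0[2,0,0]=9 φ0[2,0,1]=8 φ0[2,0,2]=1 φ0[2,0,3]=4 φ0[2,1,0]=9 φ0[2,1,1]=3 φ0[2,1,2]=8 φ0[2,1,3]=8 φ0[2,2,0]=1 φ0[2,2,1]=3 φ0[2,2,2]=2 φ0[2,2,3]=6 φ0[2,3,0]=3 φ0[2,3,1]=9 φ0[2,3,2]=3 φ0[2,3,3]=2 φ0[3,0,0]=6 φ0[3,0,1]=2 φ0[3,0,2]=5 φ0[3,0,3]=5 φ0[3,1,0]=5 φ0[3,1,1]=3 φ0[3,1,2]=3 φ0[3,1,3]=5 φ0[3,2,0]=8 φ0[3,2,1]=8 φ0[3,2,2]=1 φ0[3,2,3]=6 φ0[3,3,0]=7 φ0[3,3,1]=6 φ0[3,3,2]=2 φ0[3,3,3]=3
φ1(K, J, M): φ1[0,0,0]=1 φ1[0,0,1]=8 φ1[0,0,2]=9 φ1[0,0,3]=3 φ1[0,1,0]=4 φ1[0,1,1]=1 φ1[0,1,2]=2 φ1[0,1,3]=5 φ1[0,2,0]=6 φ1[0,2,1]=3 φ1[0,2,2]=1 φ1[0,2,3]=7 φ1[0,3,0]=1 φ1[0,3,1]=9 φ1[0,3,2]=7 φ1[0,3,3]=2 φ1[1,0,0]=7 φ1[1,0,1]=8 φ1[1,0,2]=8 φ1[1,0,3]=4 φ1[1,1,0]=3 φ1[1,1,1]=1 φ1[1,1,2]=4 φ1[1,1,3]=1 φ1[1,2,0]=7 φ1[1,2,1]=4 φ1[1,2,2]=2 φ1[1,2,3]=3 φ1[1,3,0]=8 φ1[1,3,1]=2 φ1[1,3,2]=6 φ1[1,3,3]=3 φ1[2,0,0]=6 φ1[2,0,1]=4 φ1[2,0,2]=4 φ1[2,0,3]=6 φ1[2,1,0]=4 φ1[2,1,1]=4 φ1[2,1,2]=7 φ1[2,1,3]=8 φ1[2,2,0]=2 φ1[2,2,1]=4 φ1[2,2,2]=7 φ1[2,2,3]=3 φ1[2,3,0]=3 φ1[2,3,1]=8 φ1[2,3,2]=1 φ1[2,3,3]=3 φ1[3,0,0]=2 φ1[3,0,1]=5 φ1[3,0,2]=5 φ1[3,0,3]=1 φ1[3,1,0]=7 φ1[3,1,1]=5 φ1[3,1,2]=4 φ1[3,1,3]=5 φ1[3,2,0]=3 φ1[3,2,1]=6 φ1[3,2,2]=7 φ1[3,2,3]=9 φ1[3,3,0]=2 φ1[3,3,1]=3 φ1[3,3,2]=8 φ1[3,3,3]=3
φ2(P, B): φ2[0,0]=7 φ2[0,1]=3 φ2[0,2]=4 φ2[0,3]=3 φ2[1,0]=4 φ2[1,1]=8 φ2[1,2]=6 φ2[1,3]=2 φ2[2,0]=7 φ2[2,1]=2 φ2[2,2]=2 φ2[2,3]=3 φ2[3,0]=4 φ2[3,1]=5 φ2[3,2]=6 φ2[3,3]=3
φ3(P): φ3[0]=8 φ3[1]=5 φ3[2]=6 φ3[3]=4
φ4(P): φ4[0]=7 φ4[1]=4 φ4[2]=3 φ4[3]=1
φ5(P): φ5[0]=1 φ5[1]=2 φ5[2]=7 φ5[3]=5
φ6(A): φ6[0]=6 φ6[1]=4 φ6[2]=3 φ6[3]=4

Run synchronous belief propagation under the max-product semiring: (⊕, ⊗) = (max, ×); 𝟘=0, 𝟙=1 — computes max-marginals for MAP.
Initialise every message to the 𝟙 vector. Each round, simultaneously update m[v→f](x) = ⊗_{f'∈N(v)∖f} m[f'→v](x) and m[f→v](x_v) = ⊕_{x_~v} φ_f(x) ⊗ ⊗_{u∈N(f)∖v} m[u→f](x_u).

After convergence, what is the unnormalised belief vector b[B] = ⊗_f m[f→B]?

b[B] = [428652, 122880, 122472, 183708]

init: all messages = 𝟙 over 4 values
r1 m[φ0→A] = [9, 9, 9, 8]
r1 m[φ0→K] = [9, 9, 8, 9]
r1 m[φ0→P] = [9, 9, 9, 8]
r1 m[φ1→K] = [9, 8, 8, 9]
r1 m[φ1→J] = [9, 8, 9, 9]
r1 m[φ1→M] = [8, 9, 9, 9]
r1 m[φ2→P] = [7, 8, 7, 6]
r1 m[φ2→B] = [7, 8, 6, 3]
r1 m[φ3→P] = [8, 5, 6, 4]
r1 m[φ4→P] = [7, 4, 3, 1]
r1 m[φ5→P] = [1, 2, 7, 5]
r1 m[φ6→A] = [6, 4, 3, 4]
r1 m[A→φ0] = [1, 1, 1, 1]
r1 m[A→φ6] = [1, 1, 1, 1]
r1 m[K→φ0] = [1, 1, 1, 1]
r1 m[K→φ1] = [1, 1, 1, 1]
r1 m[P→φ0] = [1, 1, 1, 1]
r1 m[P→φ2] = [1, 1, 1, 1]
r1 m[P→φ3] = [1, 1, 1, 1]
r1 m[P→φ4] = [1, 1, 1, 1]
r1 m[P→φ5] = [1, 1, 1, 1]
r1 m[B→φ2] = [1, 1, 1, 1]
r1 m[J→φ1] = [1, 1, 1, 1]
r1 m[M→φ1] = [1, 1, 1, 1]
r2 m[φ0→A] = [9, 9, 9, 8]
r2 m[φ0→K] = [9, 9, 8, 9]
r2 m[φ0→P] = [9, 9, 9, 8]
r2 m[φ1→K] = [9, 8, 8, 9]
r2 m[φ1→J] = [9, 8, 9, 9]
r2 m[φ1→M] = [8, 9, 9, 9]
r2 m[φ2→P] = [7, 8, 7, 6]
r2 m[φ2→B] = [7, 8, 6, 3]
r2 m[φ3→P] = [8, 5, 6, 4]
r2 m[φ4→P] = [7, 4, 3, 1]
r2 m[φ5→P] = [1, 2, 7, 5]
r2 m[φ6→A] = [6, 4, 3, 4]
r2 m[A→φ0] = [6, 4, 3, 4]
r2 m[A→φ6] = [9, 9, 9, 8]
r2 m[K→φ0] = [9, 8, 8, 9]
r2 m[K→φ1] = [9, 9, 8, 9]
r2 m[P→φ0] = [392, 320, 882, 120]
r2 m[P→φ2] = [504, 360, 1134, 160]
r2 m[P→φ3] = [441, 576, 1323, 240]
r2 m[P→φ4] = [504, 720, 2646, 960]
r2 m[P→φ5] = [3528, 1440, 1134, 192]
r2 m[B→φ2] = [1, 1, 1, 1]
r2 m[J→φ1] = [1, 1, 1, 1]
r2 m[M→φ1] = [1, 1, 1, 1]
r3 m[φ0→A] = [71442, 63504, 56448, 39690]
r3 m[φ0→K] = [47628, 37044, 15876, 37044]
r3 m[φ0→P] = [432, 384, 486, 378]
r3 m[φ1→K] = [9, 8, 8, 9]
r3 m[φ1→J] = [81, 64, 81, 81]
r3 m[φ1→M] = [72, 81, 81, 81]
r3 m[φ2→P] = [7, 8, 7, 6]
r3 m[φ2→B] = [7938, 2880, 2268, 3402]
r3 m[φ3→P] = [8, 5, 6, 4]
r3 m[φ4→P] = [7, 4, 3, 1]
r3 m[φ5→P] = [1, 2, 7, 5]
r3 m[φ6→A] = [6, 4, 3, 4]
r3 m[A→φ0] = [6, 4, 3, 4]
r3 m[A→φ6] = [9, 9, 9, 8]
r3 m[K→φ0] = [9, 8, 8, 9]
r3 m[K→φ1] = [9, 9, 8, 9]
r3 m[P→φ0] = [392, 320, 882, 120]
r3 m[P→φ2] = [504, 360, 1134, 160]
r3 m[P→φ3] = [441, 576, 1323, 240]
r3 m[P→φ4] = [504, 720, 2646, 960]
r3 m[P→φ5] = [3528, 1440, 1134, 192]
r3 m[B→φ2] = [1, 1, 1, 1]
r3 m[J→φ1] = [1, 1, 1, 1]
r3 m[M→φ1] = [1, 1, 1, 1]
r4 m[φ0→A] = [71442, 63504, 56448, 39690]
r4 m[φ0→K] = [47628, 37044, 15876, 37044]
r4 m[φ0→P] = [432, 384, 486, 378]
r4 m[φ1→K] = [9, 8, 8, 9]
r4 m[φ1→J] = [81, 64, 81, 81]
r4 m[φ1→M] = [72, 81, 81, 81]
r4 m[φ2→P] = [7, 8, 7, 6]
r4 m[φ2→B] = [7938, 2880, 2268, 3402]
r4 m[φ3→P] = [8, 5, 6, 4]
r4 m[φ4→P] = [7, 4, 3, 1]
r4 m[φ5→P] = [1, 2, 7, 5]
r4 m[φ6→A] = [6, 4, 3, 4]
r4 m[A→φ0] = [6, 4, 3, 4]
r4 m[A→φ6] = [71442, 63504, 56448, 39690]
r4 m[K→φ0] = [9, 8, 8, 9]
r4 m[K→φ1] = [47628, 37044, 15876, 37044]
r4 m[P→φ0] = [392, 320, 882, 120]
r4 m[P→φ2] = [24192, 15360, 61236, 7560]
r4 m[P→φ3] = [21168, 24576, 71442, 11340]
r4 m[P→φ4] = [24192, 30720, 142884, 45360]
r4 m[P→φ5] = [169344, 61440, 61236, 9072]
r4 m[B→φ2] = [1, 1, 1, 1]
r4 m[J→φ1] = [1, 1, 1, 1]
r4 m[M→φ1] = [1, 1, 1, 1]
r5 m[φ0→A] = [71442, 63504, 56448, 39690]
r5 m[φ0→K] = [47628, 37044, 15876, 37044]
r5 m[φ0→P] = [432, 384, 486, 378]
r5 m[φ1→K] = [9, 8, 8, 9]
r5 m[φ1→J] = [428652, 259308, 333396, 428652]
r5 m[φ1→M] = [296352, 428652, 428652, 333396]
r5 m[φ2→P] = [7, 8, 7, 6]
r5 m[φ2→B] = [428652, 122880, 122472, 183708]
r5 m[φ3→P] = [8, 5, 6, 4]
r5 m[φ4→P] = [7, 4, 3, 1]
r5 m[φ5→P] = [1, 2, 7, 5]
r5 m[φ6→A] = [6, 4, 3, 4]
r5 m[A→φ0] = [6, 4, 3, 4]
r5 m[A→φ6] = [71442, 63504, 56448, 39690]
r5 m[K→φ0] = [9, 8, 8, 9]
r5 m[K→φ1] = [47628, 37044, 15876, 37044]
r5 m[P→φ0] = [392, 320, 882, 120]
r5 m[P→φ2] = [24192, 15360, 61236, 7560]
r5 m[P→φ3] = [21168, 24576, 71442, 11340]
r5 m[P→φ4] = [24192, 30720, 142884, 45360]
r5 m[P→φ5] = [169344, 61440, 61236, 9072]
r5 m[B→φ2] = [1, 1, 1, 1]
r5 m[J→φ1] = [1, 1, 1, 1]
r5 m[M→φ1] = [1, 1, 1, 1]
r6 m[φ0→A] = [71442, 63504, 56448, 39690]
r6 m[φ0→K] = [47628, 37044, 15876, 37044]
r6 m[φ0→P] = [432, 384, 486, 378]
r6 m[φ1→K] = [9, 8, 8, 9]
r6 m[φ1→J] = [428652, 259308, 333396, 428652]
r6 m[φ1→M] = [296352, 428652, 428652, 333396]
r6 m[φ2→P] = [7, 8, 7, 6]
r6 m[φ2→B] = [428652, 122880, 122472, 183708]
r6 m[φ3→P] = [8, 5, 6, 4]
r6 m[φ4→P] = [7, 4, 3, 1]
r6 m[φ5→P] = [1, 2, 7, 5]
r6 m[φ6→A] = [6, 4, 3, 4]
r6 m[A→φ0] = [6, 4, 3, 4]
r6 m[A→φ6] = [71442, 63504, 56448, 39690]
r6 m[K→φ0] = [9, 8, 8, 9]
r6 m[K→φ1] = [47628, 37044, 15876, 37044]
r6 m[P→φ0] = [392, 320, 882, 120]
r6 m[P→φ2] = [24192, 15360, 61236, 7560]
r6 m[P→φ3] = [21168, 24576, 71442, 11340]
r6 m[P→φ4] = [24192, 30720, 142884, 45360]
r6 m[P→φ5] = [169344, 61440, 61236, 9072]
r6 m[B→φ2] = [1, 1, 1, 1]
r6 m[J→φ1] = [1, 1, 1, 1]
r6 m[M→φ1] = [1, 1, 1, 1]
fixed point reached at round 6
b[B] = ⊗ incoming = [428652, 122880, 122472, 183708]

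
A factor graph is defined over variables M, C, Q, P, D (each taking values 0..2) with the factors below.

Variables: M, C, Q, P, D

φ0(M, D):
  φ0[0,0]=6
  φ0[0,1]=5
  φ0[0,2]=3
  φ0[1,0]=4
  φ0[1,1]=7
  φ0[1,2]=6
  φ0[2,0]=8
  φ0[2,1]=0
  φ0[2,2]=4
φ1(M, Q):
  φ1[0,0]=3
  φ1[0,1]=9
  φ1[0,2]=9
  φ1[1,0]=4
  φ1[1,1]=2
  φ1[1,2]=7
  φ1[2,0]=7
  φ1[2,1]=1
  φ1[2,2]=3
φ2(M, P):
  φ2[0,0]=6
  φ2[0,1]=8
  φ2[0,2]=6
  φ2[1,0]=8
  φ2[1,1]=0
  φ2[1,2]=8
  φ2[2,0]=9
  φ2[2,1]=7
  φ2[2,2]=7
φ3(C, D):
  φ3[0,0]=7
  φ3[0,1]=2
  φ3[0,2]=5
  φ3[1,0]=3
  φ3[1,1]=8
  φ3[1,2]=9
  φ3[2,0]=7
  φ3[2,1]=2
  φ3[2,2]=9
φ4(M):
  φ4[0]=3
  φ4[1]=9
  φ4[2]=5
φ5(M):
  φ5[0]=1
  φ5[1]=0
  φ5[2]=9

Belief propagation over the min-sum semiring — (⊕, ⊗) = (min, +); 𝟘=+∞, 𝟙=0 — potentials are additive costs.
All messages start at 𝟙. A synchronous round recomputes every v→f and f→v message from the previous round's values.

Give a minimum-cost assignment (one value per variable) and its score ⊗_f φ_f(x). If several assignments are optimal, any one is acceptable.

assignment: (M=1, C=1, Q=1, P=1, D=0); score = 18

init: all messages = 𝟙 over 3 values
r1 m[φ0→M] = [3, 4, 0]
r1 m[φ0→D] = [4, 0, 3]
r1 m[φ1→M] = [3, 2, 1]
r1 m[φ1→Q] = [3, 1, 3]
r1 m[φ2→M] = [6, 0, 7]
r1 m[φ2→P] = [6, 0, 6]
r1 m[φ3→C] = [2, 3, 2]
r1 m[φ3→D] = [3, 2, 5]
r1 m[φ4→M] = [3, 9, 5]
r1 m[φ5→M] = [1, 0, 9]
r1 m[M→φ0] = [0, 0, 0]
r1 m[M→φ1] = [0, 0, 0]
r1 m[M→φ2] = [0, 0, 0]
r1 m[M→φ4] = [0, 0, 0]
r1 m[M→φ5] = [0, 0, 0]
r1 m[C→φ3] = [0, 0, 0]
r1 m[Q→φ1] = [0, 0, 0]
r1 m[P→φ2] = [0, 0, 0]
r1 m[D→φ0] = [0, 0, 0]
r1 m[D→φ3] = [0, 0, 0]
r2 m[φ0→M] = [3, 4, 0]
r2 m[φ0→D] = [4, 0, 3]
r2 m[φ1→M] = [3, 2, 1]
r2 m[φ1→Q] = [3, 1, 3]
r2 m[φ2→M] = [6, 0, 7]
r2 m[φ2→P] = [6, 0, 6]
r2 m[φ3→C] = [2, 3, 2]
r2 m[φ3→D] = [3, 2, 5]
r2 m[φ4→M] = [3, 9, 5]
r2 m[φ5→M] = [1, 0, 9]
r2 m[M→φ0] = [13, 11, 22]
r2 m[M→φ1] = [13, 13, 21]
r2 m[M→φ2] = [10, 15, 15]
r2 m[M→φ4] = [13, 6, 17]
r2 m[M→φ5] = [15, 15, 13]
r2 m[C→φ3] = [0, 0, 0]
r2 m[Q→φ1] = [0, 0, 0]
r2 m[P→φ2] = [0, 0, 0]
r2 m[D→φ0] = [3, 2, 5]
r2 m[D→φ3] = [4, 0, 3]
r3 m[φ0→M] = [7, 7, 2]
r3 m[φ0→D] = [15, 18, 16]
r3 m[φ1→M] = [3, 2, 1]
r3 m[φ1→Q] = [16, 15, 20]
r3 m[φ2→M] = [6, 0, 7]
r3 m[φ2→P] = [16, 15, 16]
r3 m[φ3→C] = [2, 7, 2]
r3 m[φ3→D] = [3, 2, 5]
r3 m[φ4→M] = [3, 9, 5]
r3 m[φ5→M] = [1, 0, 9]
r3 m[M→φ0] = [13, 11, 22]
r3 m[M→φ1] = [13, 13, 21]
r3 m[M→φ2] = [10, 15, 15]
r3 m[M→φ4] = [13, 6, 17]
r3 m[M→φ5] = [15, 15, 13]
r3 m[C→φ3] = [0, 0, 0]
r3 m[Q→φ1] = [0, 0, 0]
r3 m[P→φ2] = [0, 0, 0]
r3 m[D→φ0] = [3, 2, 5]
r3 m[D→φ3] = [4, 0, 3]
r4 m[φ0→M] = [7, 7, 2]
r4 m[φ0→D] = [15, 18, 16]
r4 m[φ1→M] = [3, 2, 1]
r4 m[φ1→Q] = [16, 15, 20]
r4 m[φ2→M] = [6, 0, 7]
r4 m[φ2→P] = [16, 15, 16]
r4 m[φ3→C] = [2, 7, 2]
r4 m[φ3→D] = [3, 2, 5]
r4 m[φ4→M] = [3, 9, 5]
r4 m[φ5→M] = [1, 0, 9]
r4 m[M→φ0] = [13, 11, 22]
r4 m[M→φ1] = [17, 16, 23]
r4 m[M→φ2] = [14, 18, 17]
r4 m[M→φ4] = [17, 9, 19]
r4 m[M→φ5] = [19, 18, 15]
r4 m[C→φ3] = [0, 0, 0]
r4 m[Q→φ1] = [0, 0, 0]
r4 m[P→φ2] = [0, 0, 0]
r4 m[D→φ0] = [3, 2, 5]
r4 m[D→φ3] = [15, 18, 16]
r5 m[φ0→M] = [7, 7, 2]
r5 m[φ0→D] = [15, 18, 16]
r5 m[φ1→M] = [3, 2, 1]
r5 m[φ1→Q] = [20, 18, 23]
r5 m[φ2→M] = [6, 0, 7]
r5 m[φ2→P] = [20, 18, 20]
r5 m[φ3→C] = [20, 18, 20]
r5 m[φ3→D] = [3, 2, 5]
r5 m[φ4→M] = [3, 9, 5]
r5 m[φ5→M] = [1, 0, 9]
r5 m[M→φ0] = [13, 11, 22]
r5 m[M→φ1] = [17, 16, 23]
r5 m[M→φ2] = [14, 18, 17]
r5 m[M→φ4] = [17, 9, 19]
r5 m[M→φ5] = [19, 18, 15]
r5 m[C→φ3] = [0, 0, 0]
r5 m[Q→φ1] = [0, 0, 0]
r5 m[P→φ2] = [0, 0, 0]
r5 m[D→φ0] = [3, 2, 5]
r5 m[D→φ3] = [15, 18, 16]
r6 m[φ0→M] = [7, 7, 2]
r6 m[φ0→D] = [15, 18, 16]
r6 m[φ1→M] = [3, 2, 1]
r6 m[φ1→Q] = [20, 18, 23]
r6 m[φ2→M] = [6, 0, 7]
r6 m[φ2→P] = [20, 18, 20]
r6 m[φ3→C] = [20, 18, 20]
r6 m[φ3→D] = [3, 2, 5]
r6 m[φ4→M] = [3, 9, 5]
r6 m[φ5→M] = [1, 0, 9]
r6 m[M→φ0] = [13, 11, 22]
r6 m[M→φ1] = [17, 16, 23]
r6 m[M→φ2] = [14, 18, 17]
r6 m[M→φ4] = [17, 9, 19]
r6 m[M→φ5] = [19, 18, 15]
r6 m[C→φ3] = [0, 0, 0]
r6 m[Q→φ1] = [0, 0, 0]
r6 m[P→φ2] = [0, 0, 0]
r6 m[D→φ0] = [3, 2, 5]
r6 m[D→φ3] = [15, 18, 16]
fixed point reached at round 6
traceback from M: (M=1, C=1, Q=1, P=1, D=0), score=18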